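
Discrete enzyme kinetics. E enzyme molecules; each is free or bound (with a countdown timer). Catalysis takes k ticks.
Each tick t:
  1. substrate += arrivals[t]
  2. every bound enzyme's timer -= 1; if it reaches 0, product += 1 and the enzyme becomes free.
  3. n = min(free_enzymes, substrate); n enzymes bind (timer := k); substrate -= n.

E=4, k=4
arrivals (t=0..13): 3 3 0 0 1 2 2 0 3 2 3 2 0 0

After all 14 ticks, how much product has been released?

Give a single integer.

t=0: arr=3 -> substrate=0 bound=3 product=0
t=1: arr=3 -> substrate=2 bound=4 product=0
t=2: arr=0 -> substrate=2 bound=4 product=0
t=3: arr=0 -> substrate=2 bound=4 product=0
t=4: arr=1 -> substrate=0 bound=4 product=3
t=5: arr=2 -> substrate=1 bound=4 product=4
t=6: arr=2 -> substrate=3 bound=4 product=4
t=7: arr=0 -> substrate=3 bound=4 product=4
t=8: arr=3 -> substrate=3 bound=4 product=7
t=9: arr=2 -> substrate=4 bound=4 product=8
t=10: arr=3 -> substrate=7 bound=4 product=8
t=11: arr=2 -> substrate=9 bound=4 product=8
t=12: arr=0 -> substrate=6 bound=4 product=11
t=13: arr=0 -> substrate=5 bound=4 product=12

Answer: 12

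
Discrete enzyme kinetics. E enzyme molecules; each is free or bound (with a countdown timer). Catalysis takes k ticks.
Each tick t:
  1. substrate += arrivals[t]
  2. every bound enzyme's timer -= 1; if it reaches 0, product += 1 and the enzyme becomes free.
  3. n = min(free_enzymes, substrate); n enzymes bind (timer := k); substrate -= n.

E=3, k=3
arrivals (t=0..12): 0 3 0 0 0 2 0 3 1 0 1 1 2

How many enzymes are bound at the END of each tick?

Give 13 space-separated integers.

Answer: 0 3 3 3 0 2 2 3 3 3 3 3 3

Derivation:
t=0: arr=0 -> substrate=0 bound=0 product=0
t=1: arr=3 -> substrate=0 bound=3 product=0
t=2: arr=0 -> substrate=0 bound=3 product=0
t=3: arr=0 -> substrate=0 bound=3 product=0
t=4: arr=0 -> substrate=0 bound=0 product=3
t=5: arr=2 -> substrate=0 bound=2 product=3
t=6: arr=0 -> substrate=0 bound=2 product=3
t=7: arr=3 -> substrate=2 bound=3 product=3
t=8: arr=1 -> substrate=1 bound=3 product=5
t=9: arr=0 -> substrate=1 bound=3 product=5
t=10: arr=1 -> substrate=1 bound=3 product=6
t=11: arr=1 -> substrate=0 bound=3 product=8
t=12: arr=2 -> substrate=2 bound=3 product=8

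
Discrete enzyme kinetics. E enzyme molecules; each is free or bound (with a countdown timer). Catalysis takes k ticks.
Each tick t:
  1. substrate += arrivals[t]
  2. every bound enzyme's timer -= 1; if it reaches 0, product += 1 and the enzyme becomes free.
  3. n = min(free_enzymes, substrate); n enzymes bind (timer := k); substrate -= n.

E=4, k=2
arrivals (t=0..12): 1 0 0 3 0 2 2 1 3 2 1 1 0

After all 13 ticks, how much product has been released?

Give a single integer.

t=0: arr=1 -> substrate=0 bound=1 product=0
t=1: arr=0 -> substrate=0 bound=1 product=0
t=2: arr=0 -> substrate=0 bound=0 product=1
t=3: arr=3 -> substrate=0 bound=3 product=1
t=4: arr=0 -> substrate=0 bound=3 product=1
t=5: arr=2 -> substrate=0 bound=2 product=4
t=6: arr=2 -> substrate=0 bound=4 product=4
t=7: arr=1 -> substrate=0 bound=3 product=6
t=8: arr=3 -> substrate=0 bound=4 product=8
t=9: arr=2 -> substrate=1 bound=4 product=9
t=10: arr=1 -> substrate=0 bound=3 product=12
t=11: arr=1 -> substrate=0 bound=3 product=13
t=12: arr=0 -> substrate=0 bound=1 product=15

Answer: 15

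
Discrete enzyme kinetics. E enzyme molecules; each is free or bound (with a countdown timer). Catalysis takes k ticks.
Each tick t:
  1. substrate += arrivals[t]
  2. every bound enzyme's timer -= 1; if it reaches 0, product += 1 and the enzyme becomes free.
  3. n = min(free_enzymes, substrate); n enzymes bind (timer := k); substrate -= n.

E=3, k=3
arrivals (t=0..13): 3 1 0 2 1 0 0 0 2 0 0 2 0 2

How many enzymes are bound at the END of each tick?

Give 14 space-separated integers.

t=0: arr=3 -> substrate=0 bound=3 product=0
t=1: arr=1 -> substrate=1 bound=3 product=0
t=2: arr=0 -> substrate=1 bound=3 product=0
t=3: arr=2 -> substrate=0 bound=3 product=3
t=4: arr=1 -> substrate=1 bound=3 product=3
t=5: arr=0 -> substrate=1 bound=3 product=3
t=6: arr=0 -> substrate=0 bound=1 product=6
t=7: arr=0 -> substrate=0 bound=1 product=6
t=8: arr=2 -> substrate=0 bound=3 product=6
t=9: arr=0 -> substrate=0 bound=2 product=7
t=10: arr=0 -> substrate=0 bound=2 product=7
t=11: arr=2 -> substrate=0 bound=2 product=9
t=12: arr=0 -> substrate=0 bound=2 product=9
t=13: arr=2 -> substrate=1 bound=3 product=9

Answer: 3 3 3 3 3 3 1 1 3 2 2 2 2 3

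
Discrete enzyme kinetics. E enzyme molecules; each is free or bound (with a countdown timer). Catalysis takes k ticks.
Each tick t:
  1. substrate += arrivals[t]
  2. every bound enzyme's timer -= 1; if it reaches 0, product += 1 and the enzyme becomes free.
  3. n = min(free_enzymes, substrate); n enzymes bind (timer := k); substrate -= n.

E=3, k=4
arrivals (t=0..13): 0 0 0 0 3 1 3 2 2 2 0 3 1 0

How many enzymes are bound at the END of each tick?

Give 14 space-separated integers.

Answer: 0 0 0 0 3 3 3 3 3 3 3 3 3 3

Derivation:
t=0: arr=0 -> substrate=0 bound=0 product=0
t=1: arr=0 -> substrate=0 bound=0 product=0
t=2: arr=0 -> substrate=0 bound=0 product=0
t=3: arr=0 -> substrate=0 bound=0 product=0
t=4: arr=3 -> substrate=0 bound=3 product=0
t=5: arr=1 -> substrate=1 bound=3 product=0
t=6: arr=3 -> substrate=4 bound=3 product=0
t=7: arr=2 -> substrate=6 bound=3 product=0
t=8: arr=2 -> substrate=5 bound=3 product=3
t=9: arr=2 -> substrate=7 bound=3 product=3
t=10: arr=0 -> substrate=7 bound=3 product=3
t=11: arr=3 -> substrate=10 bound=3 product=3
t=12: arr=1 -> substrate=8 bound=3 product=6
t=13: arr=0 -> substrate=8 bound=3 product=6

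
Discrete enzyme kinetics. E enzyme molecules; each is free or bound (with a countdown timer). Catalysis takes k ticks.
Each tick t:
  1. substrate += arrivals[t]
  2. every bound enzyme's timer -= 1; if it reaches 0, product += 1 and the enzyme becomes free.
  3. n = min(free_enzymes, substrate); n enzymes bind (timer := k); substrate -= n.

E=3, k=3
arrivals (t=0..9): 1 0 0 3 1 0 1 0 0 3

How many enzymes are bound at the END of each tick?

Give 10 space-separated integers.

Answer: 1 1 1 3 3 3 2 2 2 3

Derivation:
t=0: arr=1 -> substrate=0 bound=1 product=0
t=1: arr=0 -> substrate=0 bound=1 product=0
t=2: arr=0 -> substrate=0 bound=1 product=0
t=3: arr=3 -> substrate=0 bound=3 product=1
t=4: arr=1 -> substrate=1 bound=3 product=1
t=5: arr=0 -> substrate=1 bound=3 product=1
t=6: arr=1 -> substrate=0 bound=2 product=4
t=7: arr=0 -> substrate=0 bound=2 product=4
t=8: arr=0 -> substrate=0 bound=2 product=4
t=9: arr=3 -> substrate=0 bound=3 product=6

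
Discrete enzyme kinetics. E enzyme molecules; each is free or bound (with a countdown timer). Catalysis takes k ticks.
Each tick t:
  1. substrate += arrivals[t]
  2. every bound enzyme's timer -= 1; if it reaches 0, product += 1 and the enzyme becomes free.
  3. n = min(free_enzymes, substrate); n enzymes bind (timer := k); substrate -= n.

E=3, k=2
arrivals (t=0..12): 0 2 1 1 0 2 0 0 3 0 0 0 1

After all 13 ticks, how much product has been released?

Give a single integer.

Answer: 9

Derivation:
t=0: arr=0 -> substrate=0 bound=0 product=0
t=1: arr=2 -> substrate=0 bound=2 product=0
t=2: arr=1 -> substrate=0 bound=3 product=0
t=3: arr=1 -> substrate=0 bound=2 product=2
t=4: arr=0 -> substrate=0 bound=1 product=3
t=5: arr=2 -> substrate=0 bound=2 product=4
t=6: arr=0 -> substrate=0 bound=2 product=4
t=7: arr=0 -> substrate=0 bound=0 product=6
t=8: arr=3 -> substrate=0 bound=3 product=6
t=9: arr=0 -> substrate=0 bound=3 product=6
t=10: arr=0 -> substrate=0 bound=0 product=9
t=11: arr=0 -> substrate=0 bound=0 product=9
t=12: arr=1 -> substrate=0 bound=1 product=9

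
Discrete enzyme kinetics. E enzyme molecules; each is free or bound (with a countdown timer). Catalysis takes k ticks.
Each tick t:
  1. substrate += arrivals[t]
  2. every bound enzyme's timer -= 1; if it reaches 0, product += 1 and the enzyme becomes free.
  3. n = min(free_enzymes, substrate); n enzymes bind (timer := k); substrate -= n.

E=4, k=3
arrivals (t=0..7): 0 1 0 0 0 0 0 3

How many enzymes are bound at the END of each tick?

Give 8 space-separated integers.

Answer: 0 1 1 1 0 0 0 3

Derivation:
t=0: arr=0 -> substrate=0 bound=0 product=0
t=1: arr=1 -> substrate=0 bound=1 product=0
t=2: arr=0 -> substrate=0 bound=1 product=0
t=3: arr=0 -> substrate=0 bound=1 product=0
t=4: arr=0 -> substrate=0 bound=0 product=1
t=5: arr=0 -> substrate=0 bound=0 product=1
t=6: arr=0 -> substrate=0 bound=0 product=1
t=7: arr=3 -> substrate=0 bound=3 product=1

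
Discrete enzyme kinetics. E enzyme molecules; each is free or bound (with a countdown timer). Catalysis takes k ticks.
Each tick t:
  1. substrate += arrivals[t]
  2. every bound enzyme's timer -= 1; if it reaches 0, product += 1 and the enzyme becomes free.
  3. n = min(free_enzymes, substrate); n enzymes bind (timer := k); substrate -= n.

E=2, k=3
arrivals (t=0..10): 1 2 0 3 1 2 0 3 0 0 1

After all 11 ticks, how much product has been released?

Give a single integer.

t=0: arr=1 -> substrate=0 bound=1 product=0
t=1: arr=2 -> substrate=1 bound=2 product=0
t=2: arr=0 -> substrate=1 bound=2 product=0
t=3: arr=3 -> substrate=3 bound=2 product=1
t=4: arr=1 -> substrate=3 bound=2 product=2
t=5: arr=2 -> substrate=5 bound=2 product=2
t=6: arr=0 -> substrate=4 bound=2 product=3
t=7: arr=3 -> substrate=6 bound=2 product=4
t=8: arr=0 -> substrate=6 bound=2 product=4
t=9: arr=0 -> substrate=5 bound=2 product=5
t=10: arr=1 -> substrate=5 bound=2 product=6

Answer: 6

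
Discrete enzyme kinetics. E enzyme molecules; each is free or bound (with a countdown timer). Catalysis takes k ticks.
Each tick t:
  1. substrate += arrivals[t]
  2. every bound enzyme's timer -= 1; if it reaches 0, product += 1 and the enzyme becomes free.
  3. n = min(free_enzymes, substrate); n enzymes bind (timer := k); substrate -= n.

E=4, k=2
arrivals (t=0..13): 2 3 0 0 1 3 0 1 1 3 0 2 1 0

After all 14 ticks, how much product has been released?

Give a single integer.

Answer: 16

Derivation:
t=0: arr=2 -> substrate=0 bound=2 product=0
t=1: arr=3 -> substrate=1 bound=4 product=0
t=2: arr=0 -> substrate=0 bound=3 product=2
t=3: arr=0 -> substrate=0 bound=1 product=4
t=4: arr=1 -> substrate=0 bound=1 product=5
t=5: arr=3 -> substrate=0 bound=4 product=5
t=6: arr=0 -> substrate=0 bound=3 product=6
t=7: arr=1 -> substrate=0 bound=1 product=9
t=8: arr=1 -> substrate=0 bound=2 product=9
t=9: arr=3 -> substrate=0 bound=4 product=10
t=10: arr=0 -> substrate=0 bound=3 product=11
t=11: arr=2 -> substrate=0 bound=2 product=14
t=12: arr=1 -> substrate=0 bound=3 product=14
t=13: arr=0 -> substrate=0 bound=1 product=16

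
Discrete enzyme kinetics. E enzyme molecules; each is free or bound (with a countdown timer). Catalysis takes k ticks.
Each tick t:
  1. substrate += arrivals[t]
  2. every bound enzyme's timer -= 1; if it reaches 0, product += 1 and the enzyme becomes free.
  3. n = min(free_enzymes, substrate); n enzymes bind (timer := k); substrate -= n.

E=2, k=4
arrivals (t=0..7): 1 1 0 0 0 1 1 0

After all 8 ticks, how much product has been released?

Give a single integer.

t=0: arr=1 -> substrate=0 bound=1 product=0
t=1: arr=1 -> substrate=0 bound=2 product=0
t=2: arr=0 -> substrate=0 bound=2 product=0
t=3: arr=0 -> substrate=0 bound=2 product=0
t=4: arr=0 -> substrate=0 bound=1 product=1
t=5: arr=1 -> substrate=0 bound=1 product=2
t=6: arr=1 -> substrate=0 bound=2 product=2
t=7: arr=0 -> substrate=0 bound=2 product=2

Answer: 2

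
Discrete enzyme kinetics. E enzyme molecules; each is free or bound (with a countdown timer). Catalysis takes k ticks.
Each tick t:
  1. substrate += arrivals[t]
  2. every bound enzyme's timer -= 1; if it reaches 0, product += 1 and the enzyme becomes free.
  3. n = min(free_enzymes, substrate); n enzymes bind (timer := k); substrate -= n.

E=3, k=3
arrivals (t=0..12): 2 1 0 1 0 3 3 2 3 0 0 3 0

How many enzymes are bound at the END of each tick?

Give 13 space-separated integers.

Answer: 2 3 3 2 1 3 3 3 3 3 3 3 3

Derivation:
t=0: arr=2 -> substrate=0 bound=2 product=0
t=1: arr=1 -> substrate=0 bound=3 product=0
t=2: arr=0 -> substrate=0 bound=3 product=0
t=3: arr=1 -> substrate=0 bound=2 product=2
t=4: arr=0 -> substrate=0 bound=1 product=3
t=5: arr=3 -> substrate=1 bound=3 product=3
t=6: arr=3 -> substrate=3 bound=3 product=4
t=7: arr=2 -> substrate=5 bound=3 product=4
t=8: arr=3 -> substrate=6 bound=3 product=6
t=9: arr=0 -> substrate=5 bound=3 product=7
t=10: arr=0 -> substrate=5 bound=3 product=7
t=11: arr=3 -> substrate=6 bound=3 product=9
t=12: arr=0 -> substrate=5 bound=3 product=10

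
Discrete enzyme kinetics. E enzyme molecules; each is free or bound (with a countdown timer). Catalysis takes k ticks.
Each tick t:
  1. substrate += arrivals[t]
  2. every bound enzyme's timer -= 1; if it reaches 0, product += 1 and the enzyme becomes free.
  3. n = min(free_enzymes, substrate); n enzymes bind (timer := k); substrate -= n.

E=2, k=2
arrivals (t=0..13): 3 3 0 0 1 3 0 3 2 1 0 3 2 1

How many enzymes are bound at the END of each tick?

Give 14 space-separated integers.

Answer: 2 2 2 2 2 2 2 2 2 2 2 2 2 2

Derivation:
t=0: arr=3 -> substrate=1 bound=2 product=0
t=1: arr=3 -> substrate=4 bound=2 product=0
t=2: arr=0 -> substrate=2 bound=2 product=2
t=3: arr=0 -> substrate=2 bound=2 product=2
t=4: arr=1 -> substrate=1 bound=2 product=4
t=5: arr=3 -> substrate=4 bound=2 product=4
t=6: arr=0 -> substrate=2 bound=2 product=6
t=7: arr=3 -> substrate=5 bound=2 product=6
t=8: arr=2 -> substrate=5 bound=2 product=8
t=9: arr=1 -> substrate=6 bound=2 product=8
t=10: arr=0 -> substrate=4 bound=2 product=10
t=11: arr=3 -> substrate=7 bound=2 product=10
t=12: arr=2 -> substrate=7 bound=2 product=12
t=13: arr=1 -> substrate=8 bound=2 product=12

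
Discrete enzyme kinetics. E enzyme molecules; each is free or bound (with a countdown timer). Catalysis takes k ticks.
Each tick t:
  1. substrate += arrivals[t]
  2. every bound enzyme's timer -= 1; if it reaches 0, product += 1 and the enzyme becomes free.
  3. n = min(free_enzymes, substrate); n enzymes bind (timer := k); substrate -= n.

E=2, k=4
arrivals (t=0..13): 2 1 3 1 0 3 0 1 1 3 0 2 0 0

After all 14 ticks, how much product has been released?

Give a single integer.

t=0: arr=2 -> substrate=0 bound=2 product=0
t=1: arr=1 -> substrate=1 bound=2 product=0
t=2: arr=3 -> substrate=4 bound=2 product=0
t=3: arr=1 -> substrate=5 bound=2 product=0
t=4: arr=0 -> substrate=3 bound=2 product=2
t=5: arr=3 -> substrate=6 bound=2 product=2
t=6: arr=0 -> substrate=6 bound=2 product=2
t=7: arr=1 -> substrate=7 bound=2 product=2
t=8: arr=1 -> substrate=6 bound=2 product=4
t=9: arr=3 -> substrate=9 bound=2 product=4
t=10: arr=0 -> substrate=9 bound=2 product=4
t=11: arr=2 -> substrate=11 bound=2 product=4
t=12: arr=0 -> substrate=9 bound=2 product=6
t=13: arr=0 -> substrate=9 bound=2 product=6

Answer: 6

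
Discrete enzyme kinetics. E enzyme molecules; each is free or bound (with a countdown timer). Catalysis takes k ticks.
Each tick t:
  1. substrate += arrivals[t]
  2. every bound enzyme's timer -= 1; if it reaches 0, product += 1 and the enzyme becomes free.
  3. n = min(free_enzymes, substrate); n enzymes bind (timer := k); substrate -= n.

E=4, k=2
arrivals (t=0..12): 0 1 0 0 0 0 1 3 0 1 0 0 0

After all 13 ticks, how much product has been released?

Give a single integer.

t=0: arr=0 -> substrate=0 bound=0 product=0
t=1: arr=1 -> substrate=0 bound=1 product=0
t=2: arr=0 -> substrate=0 bound=1 product=0
t=3: arr=0 -> substrate=0 bound=0 product=1
t=4: arr=0 -> substrate=0 bound=0 product=1
t=5: arr=0 -> substrate=0 bound=0 product=1
t=6: arr=1 -> substrate=0 bound=1 product=1
t=7: arr=3 -> substrate=0 bound=4 product=1
t=8: arr=0 -> substrate=0 bound=3 product=2
t=9: arr=1 -> substrate=0 bound=1 product=5
t=10: arr=0 -> substrate=0 bound=1 product=5
t=11: arr=0 -> substrate=0 bound=0 product=6
t=12: arr=0 -> substrate=0 bound=0 product=6

Answer: 6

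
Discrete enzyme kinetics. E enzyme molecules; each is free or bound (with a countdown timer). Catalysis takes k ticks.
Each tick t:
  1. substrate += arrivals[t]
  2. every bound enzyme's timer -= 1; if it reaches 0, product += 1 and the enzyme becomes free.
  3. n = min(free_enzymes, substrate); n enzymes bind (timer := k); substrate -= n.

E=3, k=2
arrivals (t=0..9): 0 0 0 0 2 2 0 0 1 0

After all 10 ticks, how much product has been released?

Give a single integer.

Answer: 4

Derivation:
t=0: arr=0 -> substrate=0 bound=0 product=0
t=1: arr=0 -> substrate=0 bound=0 product=0
t=2: arr=0 -> substrate=0 bound=0 product=0
t=3: arr=0 -> substrate=0 bound=0 product=0
t=4: arr=2 -> substrate=0 bound=2 product=0
t=5: arr=2 -> substrate=1 bound=3 product=0
t=6: arr=0 -> substrate=0 bound=2 product=2
t=7: arr=0 -> substrate=0 bound=1 product=3
t=8: arr=1 -> substrate=0 bound=1 product=4
t=9: arr=0 -> substrate=0 bound=1 product=4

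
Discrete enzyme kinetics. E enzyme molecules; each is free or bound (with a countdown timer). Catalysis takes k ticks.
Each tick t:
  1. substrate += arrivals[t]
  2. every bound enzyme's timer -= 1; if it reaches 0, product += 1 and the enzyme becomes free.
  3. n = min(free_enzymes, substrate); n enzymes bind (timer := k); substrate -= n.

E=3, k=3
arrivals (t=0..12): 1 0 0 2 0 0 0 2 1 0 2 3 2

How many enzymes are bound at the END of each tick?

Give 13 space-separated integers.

t=0: arr=1 -> substrate=0 bound=1 product=0
t=1: arr=0 -> substrate=0 bound=1 product=0
t=2: arr=0 -> substrate=0 bound=1 product=0
t=3: arr=2 -> substrate=0 bound=2 product=1
t=4: arr=0 -> substrate=0 bound=2 product=1
t=5: arr=0 -> substrate=0 bound=2 product=1
t=6: arr=0 -> substrate=0 bound=0 product=3
t=7: arr=2 -> substrate=0 bound=2 product=3
t=8: arr=1 -> substrate=0 bound=3 product=3
t=9: arr=0 -> substrate=0 bound=3 product=3
t=10: arr=2 -> substrate=0 bound=3 product=5
t=11: arr=3 -> substrate=2 bound=3 product=6
t=12: arr=2 -> substrate=4 bound=3 product=6

Answer: 1 1 1 2 2 2 0 2 3 3 3 3 3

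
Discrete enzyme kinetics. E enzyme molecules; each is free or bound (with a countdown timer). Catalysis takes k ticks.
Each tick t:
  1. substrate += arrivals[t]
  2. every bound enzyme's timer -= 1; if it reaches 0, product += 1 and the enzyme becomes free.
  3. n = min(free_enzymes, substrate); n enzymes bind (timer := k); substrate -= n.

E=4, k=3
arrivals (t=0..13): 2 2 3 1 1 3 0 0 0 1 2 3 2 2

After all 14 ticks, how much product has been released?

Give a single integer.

Answer: 15

Derivation:
t=0: arr=2 -> substrate=0 bound=2 product=0
t=1: arr=2 -> substrate=0 bound=4 product=0
t=2: arr=3 -> substrate=3 bound=4 product=0
t=3: arr=1 -> substrate=2 bound=4 product=2
t=4: arr=1 -> substrate=1 bound=4 product=4
t=5: arr=3 -> substrate=4 bound=4 product=4
t=6: arr=0 -> substrate=2 bound=4 product=6
t=7: arr=0 -> substrate=0 bound=4 product=8
t=8: arr=0 -> substrate=0 bound=4 product=8
t=9: arr=1 -> substrate=0 bound=3 product=10
t=10: arr=2 -> substrate=0 bound=3 product=12
t=11: arr=3 -> substrate=2 bound=4 product=12
t=12: arr=2 -> substrate=3 bound=4 product=13
t=13: arr=2 -> substrate=3 bound=4 product=15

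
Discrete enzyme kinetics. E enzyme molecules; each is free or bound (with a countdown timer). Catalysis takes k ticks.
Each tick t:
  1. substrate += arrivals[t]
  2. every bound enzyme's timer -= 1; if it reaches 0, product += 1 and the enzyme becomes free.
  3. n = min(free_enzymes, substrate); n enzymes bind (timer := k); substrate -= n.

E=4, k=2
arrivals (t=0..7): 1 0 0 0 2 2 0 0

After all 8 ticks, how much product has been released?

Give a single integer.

Answer: 5

Derivation:
t=0: arr=1 -> substrate=0 bound=1 product=0
t=1: arr=0 -> substrate=0 bound=1 product=0
t=2: arr=0 -> substrate=0 bound=0 product=1
t=3: arr=0 -> substrate=0 bound=0 product=1
t=4: arr=2 -> substrate=0 bound=2 product=1
t=5: arr=2 -> substrate=0 bound=4 product=1
t=6: arr=0 -> substrate=0 bound=2 product=3
t=7: arr=0 -> substrate=0 bound=0 product=5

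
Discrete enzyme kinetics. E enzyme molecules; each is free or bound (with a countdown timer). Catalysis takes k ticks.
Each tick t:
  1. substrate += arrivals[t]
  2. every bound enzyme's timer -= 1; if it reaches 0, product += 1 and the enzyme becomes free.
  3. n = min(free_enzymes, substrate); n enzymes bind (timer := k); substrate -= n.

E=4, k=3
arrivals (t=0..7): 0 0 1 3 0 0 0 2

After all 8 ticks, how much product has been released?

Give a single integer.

Answer: 4

Derivation:
t=0: arr=0 -> substrate=0 bound=0 product=0
t=1: arr=0 -> substrate=0 bound=0 product=0
t=2: arr=1 -> substrate=0 bound=1 product=0
t=3: arr=3 -> substrate=0 bound=4 product=0
t=4: arr=0 -> substrate=0 bound=4 product=0
t=5: arr=0 -> substrate=0 bound=3 product=1
t=6: arr=0 -> substrate=0 bound=0 product=4
t=7: arr=2 -> substrate=0 bound=2 product=4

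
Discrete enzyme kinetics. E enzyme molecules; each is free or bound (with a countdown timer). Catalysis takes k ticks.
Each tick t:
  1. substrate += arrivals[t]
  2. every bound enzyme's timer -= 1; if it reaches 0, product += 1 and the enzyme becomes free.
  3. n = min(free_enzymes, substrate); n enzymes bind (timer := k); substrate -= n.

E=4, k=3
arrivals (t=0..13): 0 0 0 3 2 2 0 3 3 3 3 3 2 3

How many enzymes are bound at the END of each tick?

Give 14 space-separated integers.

Answer: 0 0 0 3 4 4 4 4 4 4 4 4 4 4

Derivation:
t=0: arr=0 -> substrate=0 bound=0 product=0
t=1: arr=0 -> substrate=0 bound=0 product=0
t=2: arr=0 -> substrate=0 bound=0 product=0
t=3: arr=3 -> substrate=0 bound=3 product=0
t=4: arr=2 -> substrate=1 bound=4 product=0
t=5: arr=2 -> substrate=3 bound=4 product=0
t=6: arr=0 -> substrate=0 bound=4 product=3
t=7: arr=3 -> substrate=2 bound=4 product=4
t=8: arr=3 -> substrate=5 bound=4 product=4
t=9: arr=3 -> substrate=5 bound=4 product=7
t=10: arr=3 -> substrate=7 bound=4 product=8
t=11: arr=3 -> substrate=10 bound=4 product=8
t=12: arr=2 -> substrate=9 bound=4 product=11
t=13: arr=3 -> substrate=11 bound=4 product=12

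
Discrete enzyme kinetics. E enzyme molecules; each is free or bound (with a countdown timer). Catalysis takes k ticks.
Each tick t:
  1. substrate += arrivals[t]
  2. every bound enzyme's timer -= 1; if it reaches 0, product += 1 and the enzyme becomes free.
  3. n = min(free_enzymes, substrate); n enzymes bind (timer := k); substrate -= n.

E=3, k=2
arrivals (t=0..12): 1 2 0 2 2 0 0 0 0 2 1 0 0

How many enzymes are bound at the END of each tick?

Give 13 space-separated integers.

t=0: arr=1 -> substrate=0 bound=1 product=0
t=1: arr=2 -> substrate=0 bound=3 product=0
t=2: arr=0 -> substrate=0 bound=2 product=1
t=3: arr=2 -> substrate=0 bound=2 product=3
t=4: arr=2 -> substrate=1 bound=3 product=3
t=5: arr=0 -> substrate=0 bound=2 product=5
t=6: arr=0 -> substrate=0 bound=1 product=6
t=7: arr=0 -> substrate=0 bound=0 product=7
t=8: arr=0 -> substrate=0 bound=0 product=7
t=9: arr=2 -> substrate=0 bound=2 product=7
t=10: arr=1 -> substrate=0 bound=3 product=7
t=11: arr=0 -> substrate=0 bound=1 product=9
t=12: arr=0 -> substrate=0 bound=0 product=10

Answer: 1 3 2 2 3 2 1 0 0 2 3 1 0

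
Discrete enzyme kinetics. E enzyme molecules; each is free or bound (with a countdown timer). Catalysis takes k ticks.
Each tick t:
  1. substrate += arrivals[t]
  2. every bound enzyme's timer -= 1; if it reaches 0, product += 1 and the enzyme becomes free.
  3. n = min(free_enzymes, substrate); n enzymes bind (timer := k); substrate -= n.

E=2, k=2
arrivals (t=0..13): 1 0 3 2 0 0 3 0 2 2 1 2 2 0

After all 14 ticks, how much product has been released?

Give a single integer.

t=0: arr=1 -> substrate=0 bound=1 product=0
t=1: arr=0 -> substrate=0 bound=1 product=0
t=2: arr=3 -> substrate=1 bound=2 product=1
t=3: arr=2 -> substrate=3 bound=2 product=1
t=4: arr=0 -> substrate=1 bound=2 product=3
t=5: arr=0 -> substrate=1 bound=2 product=3
t=6: arr=3 -> substrate=2 bound=2 product=5
t=7: arr=0 -> substrate=2 bound=2 product=5
t=8: arr=2 -> substrate=2 bound=2 product=7
t=9: arr=2 -> substrate=4 bound=2 product=7
t=10: arr=1 -> substrate=3 bound=2 product=9
t=11: arr=2 -> substrate=5 bound=2 product=9
t=12: arr=2 -> substrate=5 bound=2 product=11
t=13: arr=0 -> substrate=5 bound=2 product=11

Answer: 11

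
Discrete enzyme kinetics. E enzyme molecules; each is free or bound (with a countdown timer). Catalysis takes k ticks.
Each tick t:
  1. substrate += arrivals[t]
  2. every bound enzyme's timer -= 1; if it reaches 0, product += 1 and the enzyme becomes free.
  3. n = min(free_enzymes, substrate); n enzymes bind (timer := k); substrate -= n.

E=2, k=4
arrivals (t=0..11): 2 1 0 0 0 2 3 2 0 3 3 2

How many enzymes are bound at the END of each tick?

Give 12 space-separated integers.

Answer: 2 2 2 2 1 2 2 2 2 2 2 2

Derivation:
t=0: arr=2 -> substrate=0 bound=2 product=0
t=1: arr=1 -> substrate=1 bound=2 product=0
t=2: arr=0 -> substrate=1 bound=2 product=0
t=3: arr=0 -> substrate=1 bound=2 product=0
t=4: arr=0 -> substrate=0 bound=1 product=2
t=5: arr=2 -> substrate=1 bound=2 product=2
t=6: arr=3 -> substrate=4 bound=2 product=2
t=7: arr=2 -> substrate=6 bound=2 product=2
t=8: arr=0 -> substrate=5 bound=2 product=3
t=9: arr=3 -> substrate=7 bound=2 product=4
t=10: arr=3 -> substrate=10 bound=2 product=4
t=11: arr=2 -> substrate=12 bound=2 product=4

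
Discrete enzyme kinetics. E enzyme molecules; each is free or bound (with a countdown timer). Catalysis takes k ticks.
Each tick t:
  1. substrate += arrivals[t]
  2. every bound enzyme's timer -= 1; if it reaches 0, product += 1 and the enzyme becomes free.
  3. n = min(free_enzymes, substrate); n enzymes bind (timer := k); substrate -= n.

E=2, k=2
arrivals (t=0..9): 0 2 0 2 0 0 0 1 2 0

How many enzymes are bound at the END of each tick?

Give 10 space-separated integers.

t=0: arr=0 -> substrate=0 bound=0 product=0
t=1: arr=2 -> substrate=0 bound=2 product=0
t=2: arr=0 -> substrate=0 bound=2 product=0
t=3: arr=2 -> substrate=0 bound=2 product=2
t=4: arr=0 -> substrate=0 bound=2 product=2
t=5: arr=0 -> substrate=0 bound=0 product=4
t=6: arr=0 -> substrate=0 bound=0 product=4
t=7: arr=1 -> substrate=0 bound=1 product=4
t=8: arr=2 -> substrate=1 bound=2 product=4
t=9: arr=0 -> substrate=0 bound=2 product=5

Answer: 0 2 2 2 2 0 0 1 2 2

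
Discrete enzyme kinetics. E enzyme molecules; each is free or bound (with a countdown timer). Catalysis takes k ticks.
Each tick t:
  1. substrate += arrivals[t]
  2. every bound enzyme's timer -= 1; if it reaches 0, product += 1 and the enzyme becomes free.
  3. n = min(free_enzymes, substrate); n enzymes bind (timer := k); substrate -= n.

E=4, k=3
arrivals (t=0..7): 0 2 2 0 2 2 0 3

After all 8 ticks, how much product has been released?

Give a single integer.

Answer: 6

Derivation:
t=0: arr=0 -> substrate=0 bound=0 product=0
t=1: arr=2 -> substrate=0 bound=2 product=0
t=2: arr=2 -> substrate=0 bound=4 product=0
t=3: arr=0 -> substrate=0 bound=4 product=0
t=4: arr=2 -> substrate=0 bound=4 product=2
t=5: arr=2 -> substrate=0 bound=4 product=4
t=6: arr=0 -> substrate=0 bound=4 product=4
t=7: arr=3 -> substrate=1 bound=4 product=6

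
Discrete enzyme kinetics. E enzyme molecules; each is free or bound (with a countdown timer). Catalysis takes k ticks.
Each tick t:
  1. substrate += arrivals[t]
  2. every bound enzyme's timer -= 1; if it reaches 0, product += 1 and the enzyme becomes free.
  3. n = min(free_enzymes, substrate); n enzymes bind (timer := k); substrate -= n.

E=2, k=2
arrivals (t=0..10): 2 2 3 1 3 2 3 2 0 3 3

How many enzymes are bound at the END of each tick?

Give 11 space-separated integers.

t=0: arr=2 -> substrate=0 bound=2 product=0
t=1: arr=2 -> substrate=2 bound=2 product=0
t=2: arr=3 -> substrate=3 bound=2 product=2
t=3: arr=1 -> substrate=4 bound=2 product=2
t=4: arr=3 -> substrate=5 bound=2 product=4
t=5: arr=2 -> substrate=7 bound=2 product=4
t=6: arr=3 -> substrate=8 bound=2 product=6
t=7: arr=2 -> substrate=10 bound=2 product=6
t=8: arr=0 -> substrate=8 bound=2 product=8
t=9: arr=3 -> substrate=11 bound=2 product=8
t=10: arr=3 -> substrate=12 bound=2 product=10

Answer: 2 2 2 2 2 2 2 2 2 2 2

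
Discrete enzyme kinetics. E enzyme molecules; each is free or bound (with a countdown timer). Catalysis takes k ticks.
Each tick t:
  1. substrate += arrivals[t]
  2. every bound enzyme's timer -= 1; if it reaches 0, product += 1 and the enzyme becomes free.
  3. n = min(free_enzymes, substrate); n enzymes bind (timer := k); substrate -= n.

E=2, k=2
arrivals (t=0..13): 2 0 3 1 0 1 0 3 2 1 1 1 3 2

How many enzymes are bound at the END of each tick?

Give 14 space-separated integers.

t=0: arr=2 -> substrate=0 bound=2 product=0
t=1: arr=0 -> substrate=0 bound=2 product=0
t=2: arr=3 -> substrate=1 bound=2 product=2
t=3: arr=1 -> substrate=2 bound=2 product=2
t=4: arr=0 -> substrate=0 bound=2 product=4
t=5: arr=1 -> substrate=1 bound=2 product=4
t=6: arr=0 -> substrate=0 bound=1 product=6
t=7: arr=3 -> substrate=2 bound=2 product=6
t=8: arr=2 -> substrate=3 bound=2 product=7
t=9: arr=1 -> substrate=3 bound=2 product=8
t=10: arr=1 -> substrate=3 bound=2 product=9
t=11: arr=1 -> substrate=3 bound=2 product=10
t=12: arr=3 -> substrate=5 bound=2 product=11
t=13: arr=2 -> substrate=6 bound=2 product=12

Answer: 2 2 2 2 2 2 1 2 2 2 2 2 2 2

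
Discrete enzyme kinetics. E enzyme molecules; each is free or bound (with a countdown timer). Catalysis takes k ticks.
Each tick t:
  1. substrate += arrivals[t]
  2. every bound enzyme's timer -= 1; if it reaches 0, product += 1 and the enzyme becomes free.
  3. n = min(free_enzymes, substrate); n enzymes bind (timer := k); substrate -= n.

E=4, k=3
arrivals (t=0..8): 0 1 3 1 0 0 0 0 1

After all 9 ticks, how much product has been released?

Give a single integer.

Answer: 5

Derivation:
t=0: arr=0 -> substrate=0 bound=0 product=0
t=1: arr=1 -> substrate=0 bound=1 product=0
t=2: arr=3 -> substrate=0 bound=4 product=0
t=3: arr=1 -> substrate=1 bound=4 product=0
t=4: arr=0 -> substrate=0 bound=4 product=1
t=5: arr=0 -> substrate=0 bound=1 product=4
t=6: arr=0 -> substrate=0 bound=1 product=4
t=7: arr=0 -> substrate=0 bound=0 product=5
t=8: arr=1 -> substrate=0 bound=1 product=5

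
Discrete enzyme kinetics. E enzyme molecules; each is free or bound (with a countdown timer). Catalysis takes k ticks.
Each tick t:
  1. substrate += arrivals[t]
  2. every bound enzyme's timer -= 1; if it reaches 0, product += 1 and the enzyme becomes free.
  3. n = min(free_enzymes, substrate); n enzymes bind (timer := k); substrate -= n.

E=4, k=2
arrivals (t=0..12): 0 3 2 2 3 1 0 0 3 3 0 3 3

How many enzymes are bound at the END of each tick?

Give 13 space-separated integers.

t=0: arr=0 -> substrate=0 bound=0 product=0
t=1: arr=3 -> substrate=0 bound=3 product=0
t=2: arr=2 -> substrate=1 bound=4 product=0
t=3: arr=2 -> substrate=0 bound=4 product=3
t=4: arr=3 -> substrate=2 bound=4 product=4
t=5: arr=1 -> substrate=0 bound=4 product=7
t=6: arr=0 -> substrate=0 bound=3 product=8
t=7: arr=0 -> substrate=0 bound=0 product=11
t=8: arr=3 -> substrate=0 bound=3 product=11
t=9: arr=3 -> substrate=2 bound=4 product=11
t=10: arr=0 -> substrate=0 bound=3 product=14
t=11: arr=3 -> substrate=1 bound=4 product=15
t=12: arr=3 -> substrate=2 bound=4 product=17

Answer: 0 3 4 4 4 4 3 0 3 4 3 4 4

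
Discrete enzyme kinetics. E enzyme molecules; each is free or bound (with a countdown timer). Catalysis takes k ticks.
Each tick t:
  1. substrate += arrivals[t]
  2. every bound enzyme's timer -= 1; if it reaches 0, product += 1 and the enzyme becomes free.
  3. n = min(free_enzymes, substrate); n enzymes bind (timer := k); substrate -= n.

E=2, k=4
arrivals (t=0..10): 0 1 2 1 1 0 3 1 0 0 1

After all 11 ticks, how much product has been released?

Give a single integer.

t=0: arr=0 -> substrate=0 bound=0 product=0
t=1: arr=1 -> substrate=0 bound=1 product=0
t=2: arr=2 -> substrate=1 bound=2 product=0
t=3: arr=1 -> substrate=2 bound=2 product=0
t=4: arr=1 -> substrate=3 bound=2 product=0
t=5: arr=0 -> substrate=2 bound=2 product=1
t=6: arr=3 -> substrate=4 bound=2 product=2
t=7: arr=1 -> substrate=5 bound=2 product=2
t=8: arr=0 -> substrate=5 bound=2 product=2
t=9: arr=0 -> substrate=4 bound=2 product=3
t=10: arr=1 -> substrate=4 bound=2 product=4

Answer: 4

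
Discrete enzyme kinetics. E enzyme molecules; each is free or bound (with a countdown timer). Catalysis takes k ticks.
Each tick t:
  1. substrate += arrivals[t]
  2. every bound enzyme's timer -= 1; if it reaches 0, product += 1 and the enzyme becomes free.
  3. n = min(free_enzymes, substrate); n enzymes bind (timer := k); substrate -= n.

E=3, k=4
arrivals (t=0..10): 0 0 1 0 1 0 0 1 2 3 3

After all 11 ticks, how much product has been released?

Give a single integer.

t=0: arr=0 -> substrate=0 bound=0 product=0
t=1: arr=0 -> substrate=0 bound=0 product=0
t=2: arr=1 -> substrate=0 bound=1 product=0
t=3: arr=0 -> substrate=0 bound=1 product=0
t=4: arr=1 -> substrate=0 bound=2 product=0
t=5: arr=0 -> substrate=0 bound=2 product=0
t=6: arr=0 -> substrate=0 bound=1 product=1
t=7: arr=1 -> substrate=0 bound=2 product=1
t=8: arr=2 -> substrate=0 bound=3 product=2
t=9: arr=3 -> substrate=3 bound=3 product=2
t=10: arr=3 -> substrate=6 bound=3 product=2

Answer: 2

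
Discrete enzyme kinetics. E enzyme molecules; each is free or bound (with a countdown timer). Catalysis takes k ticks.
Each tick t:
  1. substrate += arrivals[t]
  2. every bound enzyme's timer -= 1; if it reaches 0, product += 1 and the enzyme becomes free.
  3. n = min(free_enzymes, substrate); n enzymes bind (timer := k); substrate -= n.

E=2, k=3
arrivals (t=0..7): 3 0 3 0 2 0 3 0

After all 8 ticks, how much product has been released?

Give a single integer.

Answer: 4

Derivation:
t=0: arr=3 -> substrate=1 bound=2 product=0
t=1: arr=0 -> substrate=1 bound=2 product=0
t=2: arr=3 -> substrate=4 bound=2 product=0
t=3: arr=0 -> substrate=2 bound=2 product=2
t=4: arr=2 -> substrate=4 bound=2 product=2
t=5: arr=0 -> substrate=4 bound=2 product=2
t=6: arr=3 -> substrate=5 bound=2 product=4
t=7: arr=0 -> substrate=5 bound=2 product=4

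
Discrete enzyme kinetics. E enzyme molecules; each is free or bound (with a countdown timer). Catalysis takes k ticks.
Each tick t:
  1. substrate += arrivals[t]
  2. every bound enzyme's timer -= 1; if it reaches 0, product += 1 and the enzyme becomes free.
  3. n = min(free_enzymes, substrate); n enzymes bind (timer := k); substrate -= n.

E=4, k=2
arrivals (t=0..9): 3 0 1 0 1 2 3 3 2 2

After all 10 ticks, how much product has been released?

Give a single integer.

Answer: 11

Derivation:
t=0: arr=3 -> substrate=0 bound=3 product=0
t=1: arr=0 -> substrate=0 bound=3 product=0
t=2: arr=1 -> substrate=0 bound=1 product=3
t=3: arr=0 -> substrate=0 bound=1 product=3
t=4: arr=1 -> substrate=0 bound=1 product=4
t=5: arr=2 -> substrate=0 bound=3 product=4
t=6: arr=3 -> substrate=1 bound=4 product=5
t=7: arr=3 -> substrate=2 bound=4 product=7
t=8: arr=2 -> substrate=2 bound=4 product=9
t=9: arr=2 -> substrate=2 bound=4 product=11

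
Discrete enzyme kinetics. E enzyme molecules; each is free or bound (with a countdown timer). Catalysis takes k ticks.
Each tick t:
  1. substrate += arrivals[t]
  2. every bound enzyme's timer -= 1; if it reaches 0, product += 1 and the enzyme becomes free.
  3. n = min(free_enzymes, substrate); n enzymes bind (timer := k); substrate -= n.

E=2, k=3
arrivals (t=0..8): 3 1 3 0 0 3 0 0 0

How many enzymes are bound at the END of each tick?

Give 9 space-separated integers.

t=0: arr=3 -> substrate=1 bound=2 product=0
t=1: arr=1 -> substrate=2 bound=2 product=0
t=2: arr=3 -> substrate=5 bound=2 product=0
t=3: arr=0 -> substrate=3 bound=2 product=2
t=4: arr=0 -> substrate=3 bound=2 product=2
t=5: arr=3 -> substrate=6 bound=2 product=2
t=6: arr=0 -> substrate=4 bound=2 product=4
t=7: arr=0 -> substrate=4 bound=2 product=4
t=8: arr=0 -> substrate=4 bound=2 product=4

Answer: 2 2 2 2 2 2 2 2 2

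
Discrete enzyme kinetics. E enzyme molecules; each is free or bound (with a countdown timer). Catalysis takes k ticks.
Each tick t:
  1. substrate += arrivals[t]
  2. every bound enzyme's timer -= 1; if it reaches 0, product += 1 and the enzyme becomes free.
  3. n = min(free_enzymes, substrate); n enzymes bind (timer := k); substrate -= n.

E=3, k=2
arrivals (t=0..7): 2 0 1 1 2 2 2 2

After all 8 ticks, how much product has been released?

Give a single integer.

t=0: arr=2 -> substrate=0 bound=2 product=0
t=1: arr=0 -> substrate=0 bound=2 product=0
t=2: arr=1 -> substrate=0 bound=1 product=2
t=3: arr=1 -> substrate=0 bound=2 product=2
t=4: arr=2 -> substrate=0 bound=3 product=3
t=5: arr=2 -> substrate=1 bound=3 product=4
t=6: arr=2 -> substrate=1 bound=3 product=6
t=7: arr=2 -> substrate=2 bound=3 product=7

Answer: 7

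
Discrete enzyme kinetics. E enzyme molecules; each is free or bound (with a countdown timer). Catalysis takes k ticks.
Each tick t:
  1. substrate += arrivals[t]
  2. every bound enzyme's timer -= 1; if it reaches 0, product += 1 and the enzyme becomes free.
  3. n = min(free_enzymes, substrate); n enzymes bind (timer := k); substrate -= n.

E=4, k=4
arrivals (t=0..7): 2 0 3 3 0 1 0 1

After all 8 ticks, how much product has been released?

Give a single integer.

Answer: 4

Derivation:
t=0: arr=2 -> substrate=0 bound=2 product=0
t=1: arr=0 -> substrate=0 bound=2 product=0
t=2: arr=3 -> substrate=1 bound=4 product=0
t=3: arr=3 -> substrate=4 bound=4 product=0
t=4: arr=0 -> substrate=2 bound=4 product=2
t=5: arr=1 -> substrate=3 bound=4 product=2
t=6: arr=0 -> substrate=1 bound=4 product=4
t=7: arr=1 -> substrate=2 bound=4 product=4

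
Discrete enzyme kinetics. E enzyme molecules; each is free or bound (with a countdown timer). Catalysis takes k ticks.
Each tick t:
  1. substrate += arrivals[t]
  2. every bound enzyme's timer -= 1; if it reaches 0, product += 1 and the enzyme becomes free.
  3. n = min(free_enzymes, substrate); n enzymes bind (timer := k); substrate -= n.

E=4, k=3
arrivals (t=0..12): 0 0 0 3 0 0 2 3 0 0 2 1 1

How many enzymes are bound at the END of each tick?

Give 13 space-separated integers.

t=0: arr=0 -> substrate=0 bound=0 product=0
t=1: arr=0 -> substrate=0 bound=0 product=0
t=2: arr=0 -> substrate=0 bound=0 product=0
t=3: arr=3 -> substrate=0 bound=3 product=0
t=4: arr=0 -> substrate=0 bound=3 product=0
t=5: arr=0 -> substrate=0 bound=3 product=0
t=6: arr=2 -> substrate=0 bound=2 product=3
t=7: arr=3 -> substrate=1 bound=4 product=3
t=8: arr=0 -> substrate=1 bound=4 product=3
t=9: arr=0 -> substrate=0 bound=3 product=5
t=10: arr=2 -> substrate=0 bound=3 product=7
t=11: arr=1 -> substrate=0 bound=4 product=7
t=12: arr=1 -> substrate=0 bound=4 product=8

Answer: 0 0 0 3 3 3 2 4 4 3 3 4 4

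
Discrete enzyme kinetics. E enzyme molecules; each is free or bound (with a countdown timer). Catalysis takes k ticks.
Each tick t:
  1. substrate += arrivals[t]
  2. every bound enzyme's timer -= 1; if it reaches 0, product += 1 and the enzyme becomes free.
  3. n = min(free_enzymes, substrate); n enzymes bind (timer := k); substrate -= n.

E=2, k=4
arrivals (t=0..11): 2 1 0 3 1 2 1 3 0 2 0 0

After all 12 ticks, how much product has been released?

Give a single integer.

t=0: arr=2 -> substrate=0 bound=2 product=0
t=1: arr=1 -> substrate=1 bound=2 product=0
t=2: arr=0 -> substrate=1 bound=2 product=0
t=3: arr=3 -> substrate=4 bound=2 product=0
t=4: arr=1 -> substrate=3 bound=2 product=2
t=5: arr=2 -> substrate=5 bound=2 product=2
t=6: arr=1 -> substrate=6 bound=2 product=2
t=7: arr=3 -> substrate=9 bound=2 product=2
t=8: arr=0 -> substrate=7 bound=2 product=4
t=9: arr=2 -> substrate=9 bound=2 product=4
t=10: arr=0 -> substrate=9 bound=2 product=4
t=11: arr=0 -> substrate=9 bound=2 product=4

Answer: 4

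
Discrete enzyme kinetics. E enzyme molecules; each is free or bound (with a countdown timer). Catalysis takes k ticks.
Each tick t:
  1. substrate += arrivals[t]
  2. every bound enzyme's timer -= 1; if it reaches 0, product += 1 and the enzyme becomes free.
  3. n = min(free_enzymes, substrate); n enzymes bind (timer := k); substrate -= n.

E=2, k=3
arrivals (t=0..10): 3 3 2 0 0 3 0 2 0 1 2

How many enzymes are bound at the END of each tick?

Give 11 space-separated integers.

t=0: arr=3 -> substrate=1 bound=2 product=0
t=1: arr=3 -> substrate=4 bound=2 product=0
t=2: arr=2 -> substrate=6 bound=2 product=0
t=3: arr=0 -> substrate=4 bound=2 product=2
t=4: arr=0 -> substrate=4 bound=2 product=2
t=5: arr=3 -> substrate=7 bound=2 product=2
t=6: arr=0 -> substrate=5 bound=2 product=4
t=7: arr=2 -> substrate=7 bound=2 product=4
t=8: arr=0 -> substrate=7 bound=2 product=4
t=9: arr=1 -> substrate=6 bound=2 product=6
t=10: arr=2 -> substrate=8 bound=2 product=6

Answer: 2 2 2 2 2 2 2 2 2 2 2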